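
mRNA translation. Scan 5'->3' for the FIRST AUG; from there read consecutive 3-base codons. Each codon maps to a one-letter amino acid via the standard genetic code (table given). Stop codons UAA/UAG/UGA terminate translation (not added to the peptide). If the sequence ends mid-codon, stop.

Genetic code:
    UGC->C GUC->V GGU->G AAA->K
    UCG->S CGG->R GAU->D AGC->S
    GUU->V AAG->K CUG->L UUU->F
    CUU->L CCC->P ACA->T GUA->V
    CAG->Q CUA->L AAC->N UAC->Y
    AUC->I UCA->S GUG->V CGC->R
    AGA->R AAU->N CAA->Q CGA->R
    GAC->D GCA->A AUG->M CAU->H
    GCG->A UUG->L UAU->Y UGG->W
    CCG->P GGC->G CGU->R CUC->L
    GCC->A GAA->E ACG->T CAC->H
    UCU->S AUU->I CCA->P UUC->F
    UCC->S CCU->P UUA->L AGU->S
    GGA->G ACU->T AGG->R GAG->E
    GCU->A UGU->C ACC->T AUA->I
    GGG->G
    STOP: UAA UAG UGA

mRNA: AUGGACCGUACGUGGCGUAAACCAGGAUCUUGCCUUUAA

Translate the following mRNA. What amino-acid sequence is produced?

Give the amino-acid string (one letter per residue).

start AUG at pos 0
pos 0: AUG -> M; peptide=M
pos 3: GAC -> D; peptide=MD
pos 6: CGU -> R; peptide=MDR
pos 9: ACG -> T; peptide=MDRT
pos 12: UGG -> W; peptide=MDRTW
pos 15: CGU -> R; peptide=MDRTWR
pos 18: AAA -> K; peptide=MDRTWRK
pos 21: CCA -> P; peptide=MDRTWRKP
pos 24: GGA -> G; peptide=MDRTWRKPG
pos 27: UCU -> S; peptide=MDRTWRKPGS
pos 30: UGC -> C; peptide=MDRTWRKPGSC
pos 33: CUU -> L; peptide=MDRTWRKPGSCL
pos 36: UAA -> STOP

Answer: MDRTWRKPGSCL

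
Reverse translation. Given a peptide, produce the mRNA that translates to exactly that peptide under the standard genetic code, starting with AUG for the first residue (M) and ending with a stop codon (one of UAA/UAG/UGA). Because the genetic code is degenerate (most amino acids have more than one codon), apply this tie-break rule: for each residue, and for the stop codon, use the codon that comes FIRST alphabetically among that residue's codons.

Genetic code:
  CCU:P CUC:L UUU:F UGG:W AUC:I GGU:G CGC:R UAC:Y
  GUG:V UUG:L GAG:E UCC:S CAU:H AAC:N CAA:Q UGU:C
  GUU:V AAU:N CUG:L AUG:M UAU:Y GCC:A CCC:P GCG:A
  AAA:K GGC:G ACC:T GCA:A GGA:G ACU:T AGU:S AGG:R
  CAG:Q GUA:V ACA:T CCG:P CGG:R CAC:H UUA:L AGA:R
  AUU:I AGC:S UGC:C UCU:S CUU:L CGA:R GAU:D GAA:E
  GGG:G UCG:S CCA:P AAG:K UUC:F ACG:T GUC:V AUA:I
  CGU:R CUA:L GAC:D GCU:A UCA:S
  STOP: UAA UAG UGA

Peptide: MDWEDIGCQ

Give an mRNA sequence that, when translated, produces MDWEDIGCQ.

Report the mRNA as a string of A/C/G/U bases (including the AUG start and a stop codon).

residue 1: M -> AUG (start codon)
residue 2: D codons sorted = GAC,GAU -> pick first = GAC
residue 3: W -> UGG (only codon)
residue 4: E codons sorted = GAA,GAG -> pick first = GAA
residue 5: D codons sorted = GAC,GAU -> pick first = GAC
residue 6: I codons sorted = AUA,AUC,AUU -> pick first = AUA
residue 7: G codons sorted = GGA,GGC,GGG,GGU -> pick first = GGA
residue 8: C codons sorted = UGC,UGU -> pick first = UGC
residue 9: Q codons sorted = CAA,CAG -> pick first = CAA
terminator: stop codons sorted = UAA,UAG,UGA -> pick first = UAA

Answer: mRNA: AUGGACUGGGAAGACAUAGGAUGCCAAUAA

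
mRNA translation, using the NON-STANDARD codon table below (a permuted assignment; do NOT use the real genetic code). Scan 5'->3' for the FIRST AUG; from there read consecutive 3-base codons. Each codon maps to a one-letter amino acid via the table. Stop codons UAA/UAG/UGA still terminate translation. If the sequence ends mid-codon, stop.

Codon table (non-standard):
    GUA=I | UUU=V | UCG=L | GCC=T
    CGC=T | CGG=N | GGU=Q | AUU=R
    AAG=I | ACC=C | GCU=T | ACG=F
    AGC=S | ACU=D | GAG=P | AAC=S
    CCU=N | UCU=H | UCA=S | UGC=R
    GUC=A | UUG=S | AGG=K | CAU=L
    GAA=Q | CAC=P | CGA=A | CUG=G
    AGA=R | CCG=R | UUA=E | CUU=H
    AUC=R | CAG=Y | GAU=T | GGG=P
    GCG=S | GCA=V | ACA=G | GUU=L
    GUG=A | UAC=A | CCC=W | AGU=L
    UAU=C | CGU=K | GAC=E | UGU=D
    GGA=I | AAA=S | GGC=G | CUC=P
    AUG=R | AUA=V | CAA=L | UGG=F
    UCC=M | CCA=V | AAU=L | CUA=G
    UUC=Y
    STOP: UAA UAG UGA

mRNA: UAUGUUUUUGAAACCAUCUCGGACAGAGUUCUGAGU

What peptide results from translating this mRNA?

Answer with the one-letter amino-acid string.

Answer: RVSSVHNGPY

Derivation:
start AUG at pos 1
pos 1: AUG -> R; peptide=R
pos 4: UUU -> V; peptide=RV
pos 7: UUG -> S; peptide=RVS
pos 10: AAA -> S; peptide=RVSS
pos 13: CCA -> V; peptide=RVSSV
pos 16: UCU -> H; peptide=RVSSVH
pos 19: CGG -> N; peptide=RVSSVHN
pos 22: ACA -> G; peptide=RVSSVHNG
pos 25: GAG -> P; peptide=RVSSVHNGP
pos 28: UUC -> Y; peptide=RVSSVHNGPY
pos 31: UGA -> STOP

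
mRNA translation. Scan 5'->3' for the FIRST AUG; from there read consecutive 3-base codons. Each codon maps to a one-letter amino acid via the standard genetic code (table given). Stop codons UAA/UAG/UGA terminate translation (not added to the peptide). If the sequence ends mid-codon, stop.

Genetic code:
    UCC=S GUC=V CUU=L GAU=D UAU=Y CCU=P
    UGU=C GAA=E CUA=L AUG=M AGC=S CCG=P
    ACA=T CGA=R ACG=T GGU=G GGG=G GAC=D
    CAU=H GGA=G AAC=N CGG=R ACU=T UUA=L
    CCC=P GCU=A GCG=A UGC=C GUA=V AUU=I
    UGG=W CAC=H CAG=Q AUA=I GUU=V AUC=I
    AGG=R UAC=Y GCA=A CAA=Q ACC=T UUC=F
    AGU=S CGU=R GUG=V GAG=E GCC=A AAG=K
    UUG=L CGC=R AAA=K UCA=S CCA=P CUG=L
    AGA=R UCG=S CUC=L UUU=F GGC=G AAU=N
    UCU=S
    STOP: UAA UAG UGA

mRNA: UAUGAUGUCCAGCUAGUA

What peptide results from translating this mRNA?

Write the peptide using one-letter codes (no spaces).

start AUG at pos 1
pos 1: AUG -> M; peptide=M
pos 4: AUG -> M; peptide=MM
pos 7: UCC -> S; peptide=MMS
pos 10: AGC -> S; peptide=MMSS
pos 13: UAG -> STOP

Answer: MMSS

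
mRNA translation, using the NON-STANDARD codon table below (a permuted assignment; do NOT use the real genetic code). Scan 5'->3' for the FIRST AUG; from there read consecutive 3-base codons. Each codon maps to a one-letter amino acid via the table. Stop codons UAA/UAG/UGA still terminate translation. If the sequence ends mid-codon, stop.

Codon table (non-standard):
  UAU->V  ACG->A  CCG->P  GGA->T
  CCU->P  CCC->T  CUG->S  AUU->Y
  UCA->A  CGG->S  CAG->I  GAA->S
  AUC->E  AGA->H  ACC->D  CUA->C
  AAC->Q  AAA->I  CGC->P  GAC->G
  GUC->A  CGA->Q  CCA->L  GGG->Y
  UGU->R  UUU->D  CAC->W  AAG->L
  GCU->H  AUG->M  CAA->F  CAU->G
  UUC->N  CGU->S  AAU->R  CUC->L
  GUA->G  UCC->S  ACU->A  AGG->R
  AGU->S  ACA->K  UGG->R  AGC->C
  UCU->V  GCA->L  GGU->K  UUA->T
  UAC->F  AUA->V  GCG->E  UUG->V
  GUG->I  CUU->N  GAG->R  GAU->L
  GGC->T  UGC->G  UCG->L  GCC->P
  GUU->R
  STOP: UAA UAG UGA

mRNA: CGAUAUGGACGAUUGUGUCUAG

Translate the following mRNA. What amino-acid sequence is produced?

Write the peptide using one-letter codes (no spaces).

Answer: MGLRA

Derivation:
start AUG at pos 4
pos 4: AUG -> M; peptide=M
pos 7: GAC -> G; peptide=MG
pos 10: GAU -> L; peptide=MGL
pos 13: UGU -> R; peptide=MGLR
pos 16: GUC -> A; peptide=MGLRA
pos 19: UAG -> STOP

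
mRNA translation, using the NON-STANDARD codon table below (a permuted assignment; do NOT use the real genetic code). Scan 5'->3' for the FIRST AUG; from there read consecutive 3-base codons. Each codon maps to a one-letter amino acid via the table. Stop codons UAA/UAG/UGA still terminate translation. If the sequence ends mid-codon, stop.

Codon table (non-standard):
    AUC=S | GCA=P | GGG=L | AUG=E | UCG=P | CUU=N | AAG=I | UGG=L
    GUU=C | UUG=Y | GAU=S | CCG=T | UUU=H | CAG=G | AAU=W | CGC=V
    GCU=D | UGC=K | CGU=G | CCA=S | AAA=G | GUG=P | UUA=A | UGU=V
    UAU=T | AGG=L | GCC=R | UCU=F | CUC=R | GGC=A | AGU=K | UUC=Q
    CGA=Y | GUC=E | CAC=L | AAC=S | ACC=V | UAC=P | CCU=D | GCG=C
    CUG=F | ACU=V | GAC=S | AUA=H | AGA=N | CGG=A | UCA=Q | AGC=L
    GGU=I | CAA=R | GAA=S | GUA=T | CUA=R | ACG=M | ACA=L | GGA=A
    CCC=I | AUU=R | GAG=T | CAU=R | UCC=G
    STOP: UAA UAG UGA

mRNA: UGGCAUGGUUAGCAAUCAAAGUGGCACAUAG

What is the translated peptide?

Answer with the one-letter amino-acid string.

Answer: ECLWRKAL

Derivation:
start AUG at pos 4
pos 4: AUG -> E; peptide=E
pos 7: GUU -> C; peptide=EC
pos 10: AGC -> L; peptide=ECL
pos 13: AAU -> W; peptide=ECLW
pos 16: CAA -> R; peptide=ECLWR
pos 19: AGU -> K; peptide=ECLWRK
pos 22: GGC -> A; peptide=ECLWRKA
pos 25: ACA -> L; peptide=ECLWRKAL
pos 28: UAG -> STOP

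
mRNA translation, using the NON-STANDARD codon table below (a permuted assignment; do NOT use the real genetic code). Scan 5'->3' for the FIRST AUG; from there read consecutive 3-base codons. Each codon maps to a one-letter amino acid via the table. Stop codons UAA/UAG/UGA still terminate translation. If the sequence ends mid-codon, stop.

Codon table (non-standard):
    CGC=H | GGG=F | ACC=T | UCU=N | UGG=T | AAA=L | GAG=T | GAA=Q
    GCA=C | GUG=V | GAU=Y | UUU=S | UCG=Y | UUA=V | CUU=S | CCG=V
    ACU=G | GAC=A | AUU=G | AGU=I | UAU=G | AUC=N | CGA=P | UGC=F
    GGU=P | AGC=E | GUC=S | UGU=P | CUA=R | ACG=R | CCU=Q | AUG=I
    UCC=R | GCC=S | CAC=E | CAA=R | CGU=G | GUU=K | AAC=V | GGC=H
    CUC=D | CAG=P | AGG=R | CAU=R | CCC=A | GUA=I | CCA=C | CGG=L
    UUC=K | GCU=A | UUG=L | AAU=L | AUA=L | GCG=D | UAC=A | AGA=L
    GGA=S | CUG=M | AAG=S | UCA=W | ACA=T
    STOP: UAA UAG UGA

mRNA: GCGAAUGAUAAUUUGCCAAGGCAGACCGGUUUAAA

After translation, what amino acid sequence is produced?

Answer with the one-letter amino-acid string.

Answer: ILGFRHLVK

Derivation:
start AUG at pos 4
pos 4: AUG -> I; peptide=I
pos 7: AUA -> L; peptide=IL
pos 10: AUU -> G; peptide=ILG
pos 13: UGC -> F; peptide=ILGF
pos 16: CAA -> R; peptide=ILGFR
pos 19: GGC -> H; peptide=ILGFRH
pos 22: AGA -> L; peptide=ILGFRHL
pos 25: CCG -> V; peptide=ILGFRHLV
pos 28: GUU -> K; peptide=ILGFRHLVK
pos 31: UAA -> STOP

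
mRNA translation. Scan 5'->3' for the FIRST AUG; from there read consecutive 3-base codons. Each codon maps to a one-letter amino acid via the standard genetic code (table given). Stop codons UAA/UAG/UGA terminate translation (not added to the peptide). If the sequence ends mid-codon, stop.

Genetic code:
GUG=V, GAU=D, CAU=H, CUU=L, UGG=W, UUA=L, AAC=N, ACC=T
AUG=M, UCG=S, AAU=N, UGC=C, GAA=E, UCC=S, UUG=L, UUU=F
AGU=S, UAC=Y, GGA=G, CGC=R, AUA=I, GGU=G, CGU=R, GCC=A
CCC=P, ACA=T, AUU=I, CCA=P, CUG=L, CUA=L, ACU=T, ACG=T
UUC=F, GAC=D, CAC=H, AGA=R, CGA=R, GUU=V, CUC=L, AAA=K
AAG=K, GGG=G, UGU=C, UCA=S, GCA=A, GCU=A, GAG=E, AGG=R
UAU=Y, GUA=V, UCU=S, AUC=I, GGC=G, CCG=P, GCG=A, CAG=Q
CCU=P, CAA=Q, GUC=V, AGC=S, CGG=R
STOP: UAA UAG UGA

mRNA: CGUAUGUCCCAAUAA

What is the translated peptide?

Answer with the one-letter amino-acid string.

start AUG at pos 3
pos 3: AUG -> M; peptide=M
pos 6: UCC -> S; peptide=MS
pos 9: CAA -> Q; peptide=MSQ
pos 12: UAA -> STOP

Answer: MSQ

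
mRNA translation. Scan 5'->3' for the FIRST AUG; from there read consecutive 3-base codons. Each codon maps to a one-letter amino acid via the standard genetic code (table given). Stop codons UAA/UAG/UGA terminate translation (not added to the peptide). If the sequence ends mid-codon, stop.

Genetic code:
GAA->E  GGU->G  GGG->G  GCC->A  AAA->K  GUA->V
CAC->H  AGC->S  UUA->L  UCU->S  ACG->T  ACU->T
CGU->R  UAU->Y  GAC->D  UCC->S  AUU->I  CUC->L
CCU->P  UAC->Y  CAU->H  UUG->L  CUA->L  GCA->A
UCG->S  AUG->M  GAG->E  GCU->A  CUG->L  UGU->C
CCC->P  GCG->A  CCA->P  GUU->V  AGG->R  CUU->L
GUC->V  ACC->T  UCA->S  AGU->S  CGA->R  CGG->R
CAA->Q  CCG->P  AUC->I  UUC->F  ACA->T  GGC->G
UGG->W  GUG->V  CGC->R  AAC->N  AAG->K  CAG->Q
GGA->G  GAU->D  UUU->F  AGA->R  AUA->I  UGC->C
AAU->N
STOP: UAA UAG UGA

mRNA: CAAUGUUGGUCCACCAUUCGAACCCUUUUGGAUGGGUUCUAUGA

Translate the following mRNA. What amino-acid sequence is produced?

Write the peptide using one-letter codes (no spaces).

start AUG at pos 2
pos 2: AUG -> M; peptide=M
pos 5: UUG -> L; peptide=ML
pos 8: GUC -> V; peptide=MLV
pos 11: CAC -> H; peptide=MLVH
pos 14: CAU -> H; peptide=MLVHH
pos 17: UCG -> S; peptide=MLVHHS
pos 20: AAC -> N; peptide=MLVHHSN
pos 23: CCU -> P; peptide=MLVHHSNP
pos 26: UUU -> F; peptide=MLVHHSNPF
pos 29: GGA -> G; peptide=MLVHHSNPFG
pos 32: UGG -> W; peptide=MLVHHSNPFGW
pos 35: GUU -> V; peptide=MLVHHSNPFGWV
pos 38: CUA -> L; peptide=MLVHHSNPFGWVL
pos 41: UGA -> STOP

Answer: MLVHHSNPFGWVL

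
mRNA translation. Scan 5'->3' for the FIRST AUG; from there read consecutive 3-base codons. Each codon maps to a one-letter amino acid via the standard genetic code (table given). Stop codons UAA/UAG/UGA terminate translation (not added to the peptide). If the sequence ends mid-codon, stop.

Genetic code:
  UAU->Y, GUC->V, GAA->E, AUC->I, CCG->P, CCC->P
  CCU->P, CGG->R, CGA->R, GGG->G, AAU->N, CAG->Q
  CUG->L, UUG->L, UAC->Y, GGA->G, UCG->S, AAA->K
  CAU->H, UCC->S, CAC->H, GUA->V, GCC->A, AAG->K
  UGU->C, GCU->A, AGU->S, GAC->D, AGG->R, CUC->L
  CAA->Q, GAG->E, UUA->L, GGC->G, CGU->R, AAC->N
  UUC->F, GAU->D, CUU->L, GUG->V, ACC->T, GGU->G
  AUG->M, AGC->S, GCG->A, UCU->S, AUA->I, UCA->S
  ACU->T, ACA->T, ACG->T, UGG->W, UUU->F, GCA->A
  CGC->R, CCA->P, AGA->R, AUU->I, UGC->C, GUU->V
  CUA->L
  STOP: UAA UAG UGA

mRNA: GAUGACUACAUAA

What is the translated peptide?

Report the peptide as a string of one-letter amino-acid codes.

start AUG at pos 1
pos 1: AUG -> M; peptide=M
pos 4: ACU -> T; peptide=MT
pos 7: ACA -> T; peptide=MTT
pos 10: UAA -> STOP

Answer: MTT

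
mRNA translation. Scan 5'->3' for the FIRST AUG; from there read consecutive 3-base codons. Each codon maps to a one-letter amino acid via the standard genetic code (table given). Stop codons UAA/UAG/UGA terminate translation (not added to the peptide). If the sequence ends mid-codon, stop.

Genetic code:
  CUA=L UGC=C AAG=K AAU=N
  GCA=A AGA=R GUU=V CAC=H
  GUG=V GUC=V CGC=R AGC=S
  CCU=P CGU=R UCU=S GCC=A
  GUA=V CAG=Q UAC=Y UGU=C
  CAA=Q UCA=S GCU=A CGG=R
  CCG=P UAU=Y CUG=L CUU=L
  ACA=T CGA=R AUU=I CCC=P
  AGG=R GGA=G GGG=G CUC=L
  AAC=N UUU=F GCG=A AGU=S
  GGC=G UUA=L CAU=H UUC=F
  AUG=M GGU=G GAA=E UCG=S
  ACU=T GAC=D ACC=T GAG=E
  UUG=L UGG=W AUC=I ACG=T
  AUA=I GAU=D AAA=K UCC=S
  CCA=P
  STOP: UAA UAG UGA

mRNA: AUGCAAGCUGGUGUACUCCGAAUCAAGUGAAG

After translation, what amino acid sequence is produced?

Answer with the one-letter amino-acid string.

Answer: MQAGVLRIK

Derivation:
start AUG at pos 0
pos 0: AUG -> M; peptide=M
pos 3: CAA -> Q; peptide=MQ
pos 6: GCU -> A; peptide=MQA
pos 9: GGU -> G; peptide=MQAG
pos 12: GUA -> V; peptide=MQAGV
pos 15: CUC -> L; peptide=MQAGVL
pos 18: CGA -> R; peptide=MQAGVLR
pos 21: AUC -> I; peptide=MQAGVLRI
pos 24: AAG -> K; peptide=MQAGVLRIK
pos 27: UGA -> STOP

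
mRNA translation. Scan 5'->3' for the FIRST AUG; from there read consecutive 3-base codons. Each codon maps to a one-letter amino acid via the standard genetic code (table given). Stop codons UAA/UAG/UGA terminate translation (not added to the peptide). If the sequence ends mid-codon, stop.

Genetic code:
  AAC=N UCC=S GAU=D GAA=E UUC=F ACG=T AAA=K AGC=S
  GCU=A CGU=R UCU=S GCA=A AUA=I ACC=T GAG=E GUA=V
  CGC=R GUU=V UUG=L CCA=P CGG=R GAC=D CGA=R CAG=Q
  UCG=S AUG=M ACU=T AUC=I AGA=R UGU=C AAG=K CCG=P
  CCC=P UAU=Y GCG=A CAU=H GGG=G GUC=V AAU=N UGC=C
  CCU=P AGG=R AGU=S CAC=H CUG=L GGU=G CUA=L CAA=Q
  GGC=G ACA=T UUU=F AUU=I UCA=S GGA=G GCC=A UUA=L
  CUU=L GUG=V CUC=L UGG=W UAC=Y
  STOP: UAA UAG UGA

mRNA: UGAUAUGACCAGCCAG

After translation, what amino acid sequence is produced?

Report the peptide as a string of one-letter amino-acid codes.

start AUG at pos 4
pos 4: AUG -> M; peptide=M
pos 7: ACC -> T; peptide=MT
pos 10: AGC -> S; peptide=MTS
pos 13: CAG -> Q; peptide=MTSQ
pos 16: only 0 nt remain (<3), stop (end of mRNA)

Answer: MTSQ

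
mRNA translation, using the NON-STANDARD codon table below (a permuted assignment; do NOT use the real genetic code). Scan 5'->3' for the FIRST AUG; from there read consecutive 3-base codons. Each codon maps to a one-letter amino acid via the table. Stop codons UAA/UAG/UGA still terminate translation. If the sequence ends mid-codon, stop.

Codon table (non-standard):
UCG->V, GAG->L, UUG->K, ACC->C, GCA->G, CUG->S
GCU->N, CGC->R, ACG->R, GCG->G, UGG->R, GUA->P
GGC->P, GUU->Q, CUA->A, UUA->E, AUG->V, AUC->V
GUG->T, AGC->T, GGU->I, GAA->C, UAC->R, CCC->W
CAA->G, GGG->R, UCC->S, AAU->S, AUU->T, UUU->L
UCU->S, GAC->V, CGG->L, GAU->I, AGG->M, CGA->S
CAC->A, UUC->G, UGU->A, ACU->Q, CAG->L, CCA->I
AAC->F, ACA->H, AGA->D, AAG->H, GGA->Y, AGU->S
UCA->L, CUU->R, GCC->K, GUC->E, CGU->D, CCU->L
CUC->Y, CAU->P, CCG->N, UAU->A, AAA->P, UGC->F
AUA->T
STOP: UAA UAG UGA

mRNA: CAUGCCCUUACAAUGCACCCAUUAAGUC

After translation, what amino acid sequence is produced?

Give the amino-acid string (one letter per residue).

start AUG at pos 1
pos 1: AUG -> V; peptide=V
pos 4: CCC -> W; peptide=VW
pos 7: UUA -> E; peptide=VWE
pos 10: CAA -> G; peptide=VWEG
pos 13: UGC -> F; peptide=VWEGF
pos 16: ACC -> C; peptide=VWEGFC
pos 19: CAU -> P; peptide=VWEGFCP
pos 22: UAA -> STOP

Answer: VWEGFCP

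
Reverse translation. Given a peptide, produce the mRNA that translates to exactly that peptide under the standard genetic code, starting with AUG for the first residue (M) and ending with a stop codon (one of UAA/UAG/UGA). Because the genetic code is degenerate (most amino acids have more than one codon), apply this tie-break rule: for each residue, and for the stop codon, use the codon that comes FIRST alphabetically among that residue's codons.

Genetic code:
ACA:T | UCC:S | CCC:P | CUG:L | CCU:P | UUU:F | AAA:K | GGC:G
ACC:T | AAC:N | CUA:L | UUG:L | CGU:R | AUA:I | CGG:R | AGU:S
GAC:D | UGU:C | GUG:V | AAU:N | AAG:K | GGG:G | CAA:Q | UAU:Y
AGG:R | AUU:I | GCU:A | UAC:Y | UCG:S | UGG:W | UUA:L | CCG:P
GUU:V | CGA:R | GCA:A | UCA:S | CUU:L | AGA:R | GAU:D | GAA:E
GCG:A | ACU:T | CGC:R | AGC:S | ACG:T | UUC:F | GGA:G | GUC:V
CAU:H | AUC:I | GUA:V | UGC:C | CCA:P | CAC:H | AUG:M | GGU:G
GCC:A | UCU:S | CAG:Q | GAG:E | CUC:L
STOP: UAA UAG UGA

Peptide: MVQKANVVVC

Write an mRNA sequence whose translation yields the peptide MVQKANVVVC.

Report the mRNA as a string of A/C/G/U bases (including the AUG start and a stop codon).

Answer: mRNA: AUGGUACAAAAAGCAAACGUAGUAGUAUGCUAA

Derivation:
residue 1: M -> AUG (start codon)
residue 2: V codons sorted = GUA,GUC,GUG,GUU -> pick first = GUA
residue 3: Q codons sorted = CAA,CAG -> pick first = CAA
residue 4: K codons sorted = AAA,AAG -> pick first = AAA
residue 5: A codons sorted = GCA,GCC,GCG,GCU -> pick first = GCA
residue 6: N codons sorted = AAC,AAU -> pick first = AAC
residue 7: V codons sorted = GUA,GUC,GUG,GUU -> pick first = GUA
residue 8: V codons sorted = GUA,GUC,GUG,GUU -> pick first = GUA
residue 9: V codons sorted = GUA,GUC,GUG,GUU -> pick first = GUA
residue 10: C codons sorted = UGC,UGU -> pick first = UGC
terminator: stop codons sorted = UAA,UAG,UGA -> pick first = UAA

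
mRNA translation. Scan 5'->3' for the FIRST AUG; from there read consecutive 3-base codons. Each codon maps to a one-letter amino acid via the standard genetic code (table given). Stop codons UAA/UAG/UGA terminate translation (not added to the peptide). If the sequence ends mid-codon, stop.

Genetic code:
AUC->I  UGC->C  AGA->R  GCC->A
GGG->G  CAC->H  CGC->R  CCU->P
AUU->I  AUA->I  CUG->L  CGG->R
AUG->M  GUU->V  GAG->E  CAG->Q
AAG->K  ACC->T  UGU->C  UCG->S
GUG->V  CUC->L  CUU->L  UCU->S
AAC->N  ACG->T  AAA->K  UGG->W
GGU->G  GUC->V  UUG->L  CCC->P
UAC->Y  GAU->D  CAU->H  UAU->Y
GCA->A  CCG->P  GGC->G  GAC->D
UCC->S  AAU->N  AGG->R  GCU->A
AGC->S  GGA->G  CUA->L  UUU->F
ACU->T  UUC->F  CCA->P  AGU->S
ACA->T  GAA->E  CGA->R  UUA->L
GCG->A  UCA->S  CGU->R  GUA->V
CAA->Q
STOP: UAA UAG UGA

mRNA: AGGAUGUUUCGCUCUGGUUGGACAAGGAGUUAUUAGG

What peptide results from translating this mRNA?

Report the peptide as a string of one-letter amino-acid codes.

start AUG at pos 3
pos 3: AUG -> M; peptide=M
pos 6: UUU -> F; peptide=MF
pos 9: CGC -> R; peptide=MFR
pos 12: UCU -> S; peptide=MFRS
pos 15: GGU -> G; peptide=MFRSG
pos 18: UGG -> W; peptide=MFRSGW
pos 21: ACA -> T; peptide=MFRSGWT
pos 24: AGG -> R; peptide=MFRSGWTR
pos 27: AGU -> S; peptide=MFRSGWTRS
pos 30: UAU -> Y; peptide=MFRSGWTRSY
pos 33: UAG -> STOP

Answer: MFRSGWTRSY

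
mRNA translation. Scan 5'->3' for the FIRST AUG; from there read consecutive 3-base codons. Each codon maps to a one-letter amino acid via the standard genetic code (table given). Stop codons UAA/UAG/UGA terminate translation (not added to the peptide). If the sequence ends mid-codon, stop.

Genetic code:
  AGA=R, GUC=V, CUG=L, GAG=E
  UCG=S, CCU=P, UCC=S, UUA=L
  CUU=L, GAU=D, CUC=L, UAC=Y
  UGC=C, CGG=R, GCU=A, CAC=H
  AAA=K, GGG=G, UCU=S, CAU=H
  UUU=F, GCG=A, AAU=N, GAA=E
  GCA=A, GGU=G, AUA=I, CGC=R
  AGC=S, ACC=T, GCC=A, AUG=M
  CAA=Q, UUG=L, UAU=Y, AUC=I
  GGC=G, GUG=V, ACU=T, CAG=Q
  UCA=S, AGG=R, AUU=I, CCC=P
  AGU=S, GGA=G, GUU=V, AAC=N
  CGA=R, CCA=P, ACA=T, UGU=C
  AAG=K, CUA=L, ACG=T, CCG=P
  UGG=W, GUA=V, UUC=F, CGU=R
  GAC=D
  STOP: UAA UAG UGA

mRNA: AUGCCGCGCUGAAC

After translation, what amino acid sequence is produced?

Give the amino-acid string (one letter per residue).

start AUG at pos 0
pos 0: AUG -> M; peptide=M
pos 3: CCG -> P; peptide=MP
pos 6: CGC -> R; peptide=MPR
pos 9: UGA -> STOP

Answer: MPR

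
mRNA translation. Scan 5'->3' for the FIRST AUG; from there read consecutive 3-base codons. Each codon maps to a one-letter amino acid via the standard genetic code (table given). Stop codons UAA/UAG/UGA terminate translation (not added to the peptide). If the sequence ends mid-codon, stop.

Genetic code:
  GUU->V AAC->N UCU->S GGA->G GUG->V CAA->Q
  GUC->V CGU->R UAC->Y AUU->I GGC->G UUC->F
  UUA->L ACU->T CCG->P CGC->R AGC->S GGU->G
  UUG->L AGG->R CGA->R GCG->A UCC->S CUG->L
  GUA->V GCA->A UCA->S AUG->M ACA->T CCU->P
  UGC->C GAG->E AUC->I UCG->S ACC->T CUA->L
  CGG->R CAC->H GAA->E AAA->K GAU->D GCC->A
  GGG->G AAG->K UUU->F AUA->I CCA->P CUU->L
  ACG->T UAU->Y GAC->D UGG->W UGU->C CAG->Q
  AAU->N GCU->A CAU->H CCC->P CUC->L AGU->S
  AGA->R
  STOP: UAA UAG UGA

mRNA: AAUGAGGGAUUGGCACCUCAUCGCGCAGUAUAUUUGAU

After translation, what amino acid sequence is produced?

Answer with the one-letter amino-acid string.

start AUG at pos 1
pos 1: AUG -> M; peptide=M
pos 4: AGG -> R; peptide=MR
pos 7: GAU -> D; peptide=MRD
pos 10: UGG -> W; peptide=MRDW
pos 13: CAC -> H; peptide=MRDWH
pos 16: CUC -> L; peptide=MRDWHL
pos 19: AUC -> I; peptide=MRDWHLI
pos 22: GCG -> A; peptide=MRDWHLIA
pos 25: CAG -> Q; peptide=MRDWHLIAQ
pos 28: UAU -> Y; peptide=MRDWHLIAQY
pos 31: AUU -> I; peptide=MRDWHLIAQYI
pos 34: UGA -> STOP

Answer: MRDWHLIAQYI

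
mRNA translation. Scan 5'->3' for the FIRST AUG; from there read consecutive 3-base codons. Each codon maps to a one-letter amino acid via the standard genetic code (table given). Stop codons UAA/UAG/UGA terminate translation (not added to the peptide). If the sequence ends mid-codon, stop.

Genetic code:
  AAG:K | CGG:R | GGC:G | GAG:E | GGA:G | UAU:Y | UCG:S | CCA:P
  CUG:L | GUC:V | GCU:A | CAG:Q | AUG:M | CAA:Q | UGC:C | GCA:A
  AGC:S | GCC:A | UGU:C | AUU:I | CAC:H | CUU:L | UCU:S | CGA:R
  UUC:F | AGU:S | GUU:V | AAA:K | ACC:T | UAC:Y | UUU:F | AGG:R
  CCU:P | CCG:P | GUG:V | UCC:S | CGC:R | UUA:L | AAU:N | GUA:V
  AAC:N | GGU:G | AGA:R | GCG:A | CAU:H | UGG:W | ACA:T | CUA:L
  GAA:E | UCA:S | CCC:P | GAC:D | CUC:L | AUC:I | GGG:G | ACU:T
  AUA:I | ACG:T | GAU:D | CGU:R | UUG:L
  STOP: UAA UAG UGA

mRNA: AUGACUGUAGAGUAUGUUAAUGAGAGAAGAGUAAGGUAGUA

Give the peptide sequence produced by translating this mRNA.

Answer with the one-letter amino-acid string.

Answer: MTVEYVNERRVR

Derivation:
start AUG at pos 0
pos 0: AUG -> M; peptide=M
pos 3: ACU -> T; peptide=MT
pos 6: GUA -> V; peptide=MTV
pos 9: GAG -> E; peptide=MTVE
pos 12: UAU -> Y; peptide=MTVEY
pos 15: GUU -> V; peptide=MTVEYV
pos 18: AAU -> N; peptide=MTVEYVN
pos 21: GAG -> E; peptide=MTVEYVNE
pos 24: AGA -> R; peptide=MTVEYVNER
pos 27: AGA -> R; peptide=MTVEYVNERR
pos 30: GUA -> V; peptide=MTVEYVNERRV
pos 33: AGG -> R; peptide=MTVEYVNERRVR
pos 36: UAG -> STOP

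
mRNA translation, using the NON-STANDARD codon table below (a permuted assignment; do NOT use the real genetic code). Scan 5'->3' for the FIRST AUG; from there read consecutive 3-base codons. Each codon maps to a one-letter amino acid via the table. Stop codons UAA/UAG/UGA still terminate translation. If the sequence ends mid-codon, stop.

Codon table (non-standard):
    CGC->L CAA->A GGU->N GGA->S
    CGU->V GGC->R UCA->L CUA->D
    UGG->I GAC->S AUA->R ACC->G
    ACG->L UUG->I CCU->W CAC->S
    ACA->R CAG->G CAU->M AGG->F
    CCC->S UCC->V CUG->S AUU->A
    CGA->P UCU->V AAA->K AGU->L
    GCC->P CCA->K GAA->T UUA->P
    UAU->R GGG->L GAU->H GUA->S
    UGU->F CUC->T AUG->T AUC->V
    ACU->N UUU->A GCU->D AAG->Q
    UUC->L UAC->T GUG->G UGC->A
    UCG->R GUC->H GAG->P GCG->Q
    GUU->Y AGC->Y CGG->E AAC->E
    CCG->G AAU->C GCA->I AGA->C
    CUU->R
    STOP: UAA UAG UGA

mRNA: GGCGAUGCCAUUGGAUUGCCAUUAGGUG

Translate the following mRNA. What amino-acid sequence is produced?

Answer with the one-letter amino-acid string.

Answer: TKIHAM

Derivation:
start AUG at pos 4
pos 4: AUG -> T; peptide=T
pos 7: CCA -> K; peptide=TK
pos 10: UUG -> I; peptide=TKI
pos 13: GAU -> H; peptide=TKIH
pos 16: UGC -> A; peptide=TKIHA
pos 19: CAU -> M; peptide=TKIHAM
pos 22: UAG -> STOP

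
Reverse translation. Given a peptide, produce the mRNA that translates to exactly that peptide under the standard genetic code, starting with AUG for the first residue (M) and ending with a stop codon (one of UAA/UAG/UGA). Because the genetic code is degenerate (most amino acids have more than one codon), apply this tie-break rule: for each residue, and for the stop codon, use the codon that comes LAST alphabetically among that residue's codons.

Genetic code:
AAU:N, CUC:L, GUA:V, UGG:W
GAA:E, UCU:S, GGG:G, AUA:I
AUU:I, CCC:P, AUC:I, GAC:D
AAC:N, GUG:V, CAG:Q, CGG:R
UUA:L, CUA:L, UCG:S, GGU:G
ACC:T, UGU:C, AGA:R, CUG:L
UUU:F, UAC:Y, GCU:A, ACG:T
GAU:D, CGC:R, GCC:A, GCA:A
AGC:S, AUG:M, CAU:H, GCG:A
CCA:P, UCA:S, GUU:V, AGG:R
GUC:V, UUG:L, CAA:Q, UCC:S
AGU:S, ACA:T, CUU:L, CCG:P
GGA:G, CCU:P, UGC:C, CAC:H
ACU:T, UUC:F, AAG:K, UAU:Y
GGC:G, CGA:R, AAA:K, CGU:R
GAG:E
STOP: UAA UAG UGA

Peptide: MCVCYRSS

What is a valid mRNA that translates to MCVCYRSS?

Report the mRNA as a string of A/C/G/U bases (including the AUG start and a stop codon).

Answer: mRNA: AUGUGUGUUUGUUAUCGUUCUUCUUGA

Derivation:
residue 1: M -> AUG (start codon)
residue 2: C codons sorted = UGC,UGU -> pick last = UGU
residue 3: V codons sorted = GUA,GUC,GUG,GUU -> pick last = GUU
residue 4: C codons sorted = UGC,UGU -> pick last = UGU
residue 5: Y codons sorted = UAC,UAU -> pick last = UAU
residue 6: R codons sorted = AGA,AGG,CGA,CGC,CGG,CGU -> pick last = CGU
residue 7: S codons sorted = AGC,AGU,UCA,UCC,UCG,UCU -> pick last = UCU
residue 8: S codons sorted = AGC,AGU,UCA,UCC,UCG,UCU -> pick last = UCU
terminator: stop codons sorted = UAA,UAG,UGA -> pick last = UGA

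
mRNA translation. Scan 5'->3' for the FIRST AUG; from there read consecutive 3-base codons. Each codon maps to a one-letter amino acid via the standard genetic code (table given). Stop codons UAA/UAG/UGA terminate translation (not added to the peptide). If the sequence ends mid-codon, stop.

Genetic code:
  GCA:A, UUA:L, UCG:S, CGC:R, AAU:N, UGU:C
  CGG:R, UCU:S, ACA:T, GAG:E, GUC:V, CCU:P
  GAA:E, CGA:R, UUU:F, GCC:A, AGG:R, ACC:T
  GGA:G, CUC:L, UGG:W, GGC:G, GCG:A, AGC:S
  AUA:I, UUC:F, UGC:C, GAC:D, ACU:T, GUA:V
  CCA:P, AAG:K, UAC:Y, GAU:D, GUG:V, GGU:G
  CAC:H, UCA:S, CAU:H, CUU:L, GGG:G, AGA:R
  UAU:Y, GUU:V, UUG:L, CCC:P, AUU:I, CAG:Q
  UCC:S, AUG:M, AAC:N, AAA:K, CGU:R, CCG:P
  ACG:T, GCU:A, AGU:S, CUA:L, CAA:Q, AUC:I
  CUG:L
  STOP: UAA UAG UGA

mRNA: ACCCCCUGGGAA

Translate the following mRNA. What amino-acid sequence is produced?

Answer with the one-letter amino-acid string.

no AUG start codon found

Answer: (empty: no AUG start codon)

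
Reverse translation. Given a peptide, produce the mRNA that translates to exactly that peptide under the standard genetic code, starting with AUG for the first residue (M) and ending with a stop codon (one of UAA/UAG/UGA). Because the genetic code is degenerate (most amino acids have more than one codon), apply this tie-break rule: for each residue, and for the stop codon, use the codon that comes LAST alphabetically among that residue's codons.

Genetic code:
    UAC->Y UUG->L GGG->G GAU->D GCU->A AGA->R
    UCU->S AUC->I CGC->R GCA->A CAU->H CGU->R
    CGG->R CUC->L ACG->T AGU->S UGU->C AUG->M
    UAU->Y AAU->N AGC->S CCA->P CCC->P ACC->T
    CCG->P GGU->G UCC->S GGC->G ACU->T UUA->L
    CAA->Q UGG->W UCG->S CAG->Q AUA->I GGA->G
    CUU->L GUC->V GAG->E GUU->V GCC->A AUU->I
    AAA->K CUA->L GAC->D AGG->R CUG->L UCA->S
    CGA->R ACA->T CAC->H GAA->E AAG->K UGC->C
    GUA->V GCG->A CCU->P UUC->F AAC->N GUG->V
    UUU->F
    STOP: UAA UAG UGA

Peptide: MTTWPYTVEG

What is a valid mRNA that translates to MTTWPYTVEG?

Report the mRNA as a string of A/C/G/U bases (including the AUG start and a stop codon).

residue 1: M -> AUG (start codon)
residue 2: T codons sorted = ACA,ACC,ACG,ACU -> pick last = ACU
residue 3: T codons sorted = ACA,ACC,ACG,ACU -> pick last = ACU
residue 4: W -> UGG (only codon)
residue 5: P codons sorted = CCA,CCC,CCG,CCU -> pick last = CCU
residue 6: Y codons sorted = UAC,UAU -> pick last = UAU
residue 7: T codons sorted = ACA,ACC,ACG,ACU -> pick last = ACU
residue 8: V codons sorted = GUA,GUC,GUG,GUU -> pick last = GUU
residue 9: E codons sorted = GAA,GAG -> pick last = GAG
residue 10: G codons sorted = GGA,GGC,GGG,GGU -> pick last = GGU
terminator: stop codons sorted = UAA,UAG,UGA -> pick last = UGA

Answer: mRNA: AUGACUACUUGGCCUUAUACUGUUGAGGGUUGA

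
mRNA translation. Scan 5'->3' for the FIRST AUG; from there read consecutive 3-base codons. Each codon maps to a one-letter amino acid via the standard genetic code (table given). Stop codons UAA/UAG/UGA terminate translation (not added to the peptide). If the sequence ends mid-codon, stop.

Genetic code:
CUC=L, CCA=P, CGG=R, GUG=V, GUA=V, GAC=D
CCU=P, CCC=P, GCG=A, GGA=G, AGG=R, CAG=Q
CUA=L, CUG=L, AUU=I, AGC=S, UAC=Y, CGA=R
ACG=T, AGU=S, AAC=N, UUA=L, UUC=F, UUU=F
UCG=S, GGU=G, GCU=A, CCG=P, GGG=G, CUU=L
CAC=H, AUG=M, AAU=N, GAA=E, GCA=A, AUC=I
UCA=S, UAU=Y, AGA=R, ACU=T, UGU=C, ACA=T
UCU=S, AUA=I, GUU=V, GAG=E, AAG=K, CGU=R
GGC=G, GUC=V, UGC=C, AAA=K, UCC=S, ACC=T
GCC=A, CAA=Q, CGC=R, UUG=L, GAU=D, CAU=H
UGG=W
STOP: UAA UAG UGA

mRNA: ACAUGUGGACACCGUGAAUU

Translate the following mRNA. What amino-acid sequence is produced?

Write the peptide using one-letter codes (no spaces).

start AUG at pos 2
pos 2: AUG -> M; peptide=M
pos 5: UGG -> W; peptide=MW
pos 8: ACA -> T; peptide=MWT
pos 11: CCG -> P; peptide=MWTP
pos 14: UGA -> STOP

Answer: MWTP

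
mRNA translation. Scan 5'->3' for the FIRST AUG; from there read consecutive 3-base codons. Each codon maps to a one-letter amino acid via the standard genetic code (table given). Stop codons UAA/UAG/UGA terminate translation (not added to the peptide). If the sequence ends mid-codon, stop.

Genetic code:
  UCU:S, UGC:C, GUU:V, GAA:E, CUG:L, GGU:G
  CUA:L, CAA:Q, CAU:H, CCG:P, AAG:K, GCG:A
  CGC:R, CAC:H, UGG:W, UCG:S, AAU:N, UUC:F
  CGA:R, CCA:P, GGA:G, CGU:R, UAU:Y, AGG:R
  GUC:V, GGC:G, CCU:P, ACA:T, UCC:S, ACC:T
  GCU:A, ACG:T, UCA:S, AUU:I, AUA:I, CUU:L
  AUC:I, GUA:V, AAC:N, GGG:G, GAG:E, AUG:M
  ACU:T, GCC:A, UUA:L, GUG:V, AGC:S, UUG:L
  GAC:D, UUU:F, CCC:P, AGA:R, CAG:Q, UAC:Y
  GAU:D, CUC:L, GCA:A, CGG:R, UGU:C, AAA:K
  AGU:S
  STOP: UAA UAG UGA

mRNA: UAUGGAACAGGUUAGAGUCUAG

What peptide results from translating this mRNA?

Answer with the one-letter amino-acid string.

Answer: MEQVRV

Derivation:
start AUG at pos 1
pos 1: AUG -> M; peptide=M
pos 4: GAA -> E; peptide=ME
pos 7: CAG -> Q; peptide=MEQ
pos 10: GUU -> V; peptide=MEQV
pos 13: AGA -> R; peptide=MEQVR
pos 16: GUC -> V; peptide=MEQVRV
pos 19: UAG -> STOP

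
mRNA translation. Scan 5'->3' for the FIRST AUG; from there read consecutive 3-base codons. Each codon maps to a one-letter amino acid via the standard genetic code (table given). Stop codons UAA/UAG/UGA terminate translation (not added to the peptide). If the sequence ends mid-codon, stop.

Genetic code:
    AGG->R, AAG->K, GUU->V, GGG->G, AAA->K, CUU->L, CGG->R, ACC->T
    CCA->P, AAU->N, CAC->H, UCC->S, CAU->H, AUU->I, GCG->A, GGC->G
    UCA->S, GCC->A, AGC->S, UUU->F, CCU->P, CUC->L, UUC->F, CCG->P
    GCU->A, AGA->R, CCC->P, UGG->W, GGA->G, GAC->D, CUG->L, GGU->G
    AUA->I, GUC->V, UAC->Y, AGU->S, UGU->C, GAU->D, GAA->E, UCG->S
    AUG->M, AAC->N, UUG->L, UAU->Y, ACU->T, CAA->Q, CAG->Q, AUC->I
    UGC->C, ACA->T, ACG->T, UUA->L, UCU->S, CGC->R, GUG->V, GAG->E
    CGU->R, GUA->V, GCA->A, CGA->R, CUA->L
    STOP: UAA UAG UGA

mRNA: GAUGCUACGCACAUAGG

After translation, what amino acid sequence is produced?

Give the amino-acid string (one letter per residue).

Answer: MLRT

Derivation:
start AUG at pos 1
pos 1: AUG -> M; peptide=M
pos 4: CUA -> L; peptide=ML
pos 7: CGC -> R; peptide=MLR
pos 10: ACA -> T; peptide=MLRT
pos 13: UAG -> STOP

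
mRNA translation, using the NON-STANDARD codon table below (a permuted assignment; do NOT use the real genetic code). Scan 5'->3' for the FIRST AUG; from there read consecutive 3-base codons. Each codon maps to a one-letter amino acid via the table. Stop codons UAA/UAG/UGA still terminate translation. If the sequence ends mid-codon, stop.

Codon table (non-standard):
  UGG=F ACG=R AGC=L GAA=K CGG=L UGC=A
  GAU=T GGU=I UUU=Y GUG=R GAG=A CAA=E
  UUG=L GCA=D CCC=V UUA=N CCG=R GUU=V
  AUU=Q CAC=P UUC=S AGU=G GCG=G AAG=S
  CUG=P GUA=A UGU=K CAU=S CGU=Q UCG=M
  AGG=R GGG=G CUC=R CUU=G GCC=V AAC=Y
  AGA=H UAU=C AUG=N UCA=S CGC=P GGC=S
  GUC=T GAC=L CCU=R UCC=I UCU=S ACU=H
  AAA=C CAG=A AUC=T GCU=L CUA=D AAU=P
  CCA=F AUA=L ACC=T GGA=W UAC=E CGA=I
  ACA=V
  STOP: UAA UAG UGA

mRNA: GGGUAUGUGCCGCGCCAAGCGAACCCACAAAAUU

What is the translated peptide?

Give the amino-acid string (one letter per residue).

Answer: NAPVSITPCQ

Derivation:
start AUG at pos 4
pos 4: AUG -> N; peptide=N
pos 7: UGC -> A; peptide=NA
pos 10: CGC -> P; peptide=NAP
pos 13: GCC -> V; peptide=NAPV
pos 16: AAG -> S; peptide=NAPVS
pos 19: CGA -> I; peptide=NAPVSI
pos 22: ACC -> T; peptide=NAPVSIT
pos 25: CAC -> P; peptide=NAPVSITP
pos 28: AAA -> C; peptide=NAPVSITPC
pos 31: AUU -> Q; peptide=NAPVSITPCQ
pos 34: only 0 nt remain (<3), stop (end of mRNA)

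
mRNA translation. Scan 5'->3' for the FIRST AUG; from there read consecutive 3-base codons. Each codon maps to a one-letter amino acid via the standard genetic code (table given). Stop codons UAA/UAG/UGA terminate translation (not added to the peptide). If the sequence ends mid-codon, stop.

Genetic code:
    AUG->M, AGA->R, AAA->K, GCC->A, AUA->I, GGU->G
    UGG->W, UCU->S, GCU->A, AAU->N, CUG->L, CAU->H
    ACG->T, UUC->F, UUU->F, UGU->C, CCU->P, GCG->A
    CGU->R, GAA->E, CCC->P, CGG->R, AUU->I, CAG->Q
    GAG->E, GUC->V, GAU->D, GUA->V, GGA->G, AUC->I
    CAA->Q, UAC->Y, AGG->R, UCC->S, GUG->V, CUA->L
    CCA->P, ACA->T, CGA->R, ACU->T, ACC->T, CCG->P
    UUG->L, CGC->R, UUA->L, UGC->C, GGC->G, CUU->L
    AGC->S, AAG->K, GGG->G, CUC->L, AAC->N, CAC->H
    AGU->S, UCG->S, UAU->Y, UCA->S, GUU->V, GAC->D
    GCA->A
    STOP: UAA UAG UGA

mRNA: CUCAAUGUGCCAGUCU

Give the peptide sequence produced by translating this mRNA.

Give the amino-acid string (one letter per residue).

start AUG at pos 4
pos 4: AUG -> M; peptide=M
pos 7: UGC -> C; peptide=MC
pos 10: CAG -> Q; peptide=MCQ
pos 13: UCU -> S; peptide=MCQS
pos 16: only 0 nt remain (<3), stop (end of mRNA)

Answer: MCQS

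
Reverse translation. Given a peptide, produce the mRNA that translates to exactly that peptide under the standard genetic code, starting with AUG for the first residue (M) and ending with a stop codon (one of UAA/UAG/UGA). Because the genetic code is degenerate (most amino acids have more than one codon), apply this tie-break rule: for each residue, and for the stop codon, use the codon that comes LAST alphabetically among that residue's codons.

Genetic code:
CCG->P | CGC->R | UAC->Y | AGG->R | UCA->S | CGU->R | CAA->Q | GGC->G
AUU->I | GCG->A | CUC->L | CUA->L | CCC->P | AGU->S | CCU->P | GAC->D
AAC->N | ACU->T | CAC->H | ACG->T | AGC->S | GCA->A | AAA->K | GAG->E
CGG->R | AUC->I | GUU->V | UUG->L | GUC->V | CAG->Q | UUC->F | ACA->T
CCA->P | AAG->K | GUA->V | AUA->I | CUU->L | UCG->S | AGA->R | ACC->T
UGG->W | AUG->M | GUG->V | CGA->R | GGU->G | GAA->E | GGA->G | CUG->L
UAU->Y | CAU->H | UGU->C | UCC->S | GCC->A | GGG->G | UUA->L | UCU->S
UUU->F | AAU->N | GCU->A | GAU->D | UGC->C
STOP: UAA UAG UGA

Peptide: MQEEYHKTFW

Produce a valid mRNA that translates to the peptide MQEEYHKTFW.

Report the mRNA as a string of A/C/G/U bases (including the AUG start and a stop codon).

residue 1: M -> AUG (start codon)
residue 2: Q codons sorted = CAA,CAG -> pick last = CAG
residue 3: E codons sorted = GAA,GAG -> pick last = GAG
residue 4: E codons sorted = GAA,GAG -> pick last = GAG
residue 5: Y codons sorted = UAC,UAU -> pick last = UAU
residue 6: H codons sorted = CAC,CAU -> pick last = CAU
residue 7: K codons sorted = AAA,AAG -> pick last = AAG
residue 8: T codons sorted = ACA,ACC,ACG,ACU -> pick last = ACU
residue 9: F codons sorted = UUC,UUU -> pick last = UUU
residue 10: W -> UGG (only codon)
terminator: stop codons sorted = UAA,UAG,UGA -> pick last = UGA

Answer: mRNA: AUGCAGGAGGAGUAUCAUAAGACUUUUUGGUGA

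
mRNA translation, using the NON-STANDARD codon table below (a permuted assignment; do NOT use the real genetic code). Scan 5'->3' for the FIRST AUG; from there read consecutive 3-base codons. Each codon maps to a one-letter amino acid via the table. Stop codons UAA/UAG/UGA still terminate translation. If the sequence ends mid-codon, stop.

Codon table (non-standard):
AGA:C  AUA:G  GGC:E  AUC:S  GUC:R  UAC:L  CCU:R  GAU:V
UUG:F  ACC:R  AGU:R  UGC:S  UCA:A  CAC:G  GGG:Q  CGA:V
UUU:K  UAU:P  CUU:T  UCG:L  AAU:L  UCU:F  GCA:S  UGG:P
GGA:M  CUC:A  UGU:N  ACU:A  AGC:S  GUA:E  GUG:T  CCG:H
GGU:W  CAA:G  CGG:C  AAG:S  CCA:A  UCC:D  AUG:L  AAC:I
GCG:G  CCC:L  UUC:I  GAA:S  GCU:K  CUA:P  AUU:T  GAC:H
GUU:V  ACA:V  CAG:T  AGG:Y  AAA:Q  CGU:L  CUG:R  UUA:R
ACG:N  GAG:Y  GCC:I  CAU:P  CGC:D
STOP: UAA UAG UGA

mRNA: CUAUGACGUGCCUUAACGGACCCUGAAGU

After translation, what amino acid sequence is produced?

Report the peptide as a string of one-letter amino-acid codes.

Answer: LNSTIML

Derivation:
start AUG at pos 2
pos 2: AUG -> L; peptide=L
pos 5: ACG -> N; peptide=LN
pos 8: UGC -> S; peptide=LNS
pos 11: CUU -> T; peptide=LNST
pos 14: AAC -> I; peptide=LNSTI
pos 17: GGA -> M; peptide=LNSTIM
pos 20: CCC -> L; peptide=LNSTIML
pos 23: UGA -> STOP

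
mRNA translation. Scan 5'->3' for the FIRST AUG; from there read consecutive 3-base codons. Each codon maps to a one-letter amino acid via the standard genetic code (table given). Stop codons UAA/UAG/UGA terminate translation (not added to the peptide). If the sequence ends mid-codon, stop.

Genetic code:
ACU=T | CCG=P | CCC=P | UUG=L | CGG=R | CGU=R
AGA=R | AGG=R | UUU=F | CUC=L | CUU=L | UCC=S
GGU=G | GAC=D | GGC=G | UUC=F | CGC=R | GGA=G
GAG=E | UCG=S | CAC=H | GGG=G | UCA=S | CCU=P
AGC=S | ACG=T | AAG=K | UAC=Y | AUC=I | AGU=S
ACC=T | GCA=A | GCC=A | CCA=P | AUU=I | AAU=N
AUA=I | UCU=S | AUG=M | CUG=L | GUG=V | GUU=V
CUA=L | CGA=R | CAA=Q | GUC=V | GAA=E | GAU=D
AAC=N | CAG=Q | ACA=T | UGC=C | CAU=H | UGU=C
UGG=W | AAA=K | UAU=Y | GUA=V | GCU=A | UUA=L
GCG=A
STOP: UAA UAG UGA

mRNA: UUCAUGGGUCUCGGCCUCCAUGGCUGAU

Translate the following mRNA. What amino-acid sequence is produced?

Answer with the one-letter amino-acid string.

Answer: MGLGLHG

Derivation:
start AUG at pos 3
pos 3: AUG -> M; peptide=M
pos 6: GGU -> G; peptide=MG
pos 9: CUC -> L; peptide=MGL
pos 12: GGC -> G; peptide=MGLG
pos 15: CUC -> L; peptide=MGLGL
pos 18: CAU -> H; peptide=MGLGLH
pos 21: GGC -> G; peptide=MGLGLHG
pos 24: UGA -> STOP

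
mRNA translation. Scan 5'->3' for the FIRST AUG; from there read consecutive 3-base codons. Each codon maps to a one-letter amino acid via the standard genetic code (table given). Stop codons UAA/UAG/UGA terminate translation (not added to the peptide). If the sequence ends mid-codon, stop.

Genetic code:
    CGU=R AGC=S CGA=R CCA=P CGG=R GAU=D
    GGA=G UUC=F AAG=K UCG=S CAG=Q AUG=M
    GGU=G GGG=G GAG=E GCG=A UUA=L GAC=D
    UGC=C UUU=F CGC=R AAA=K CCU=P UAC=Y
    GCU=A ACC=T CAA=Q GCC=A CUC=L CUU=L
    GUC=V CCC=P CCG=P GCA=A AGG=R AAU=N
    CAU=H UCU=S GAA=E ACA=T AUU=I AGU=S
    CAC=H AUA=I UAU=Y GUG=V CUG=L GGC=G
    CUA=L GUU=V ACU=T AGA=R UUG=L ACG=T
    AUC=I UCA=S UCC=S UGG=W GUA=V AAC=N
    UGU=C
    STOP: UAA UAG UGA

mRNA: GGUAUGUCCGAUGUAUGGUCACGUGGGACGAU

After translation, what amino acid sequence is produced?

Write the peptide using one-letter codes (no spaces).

Answer: MSDVWSRGT

Derivation:
start AUG at pos 3
pos 3: AUG -> M; peptide=M
pos 6: UCC -> S; peptide=MS
pos 9: GAU -> D; peptide=MSD
pos 12: GUA -> V; peptide=MSDV
pos 15: UGG -> W; peptide=MSDVW
pos 18: UCA -> S; peptide=MSDVWS
pos 21: CGU -> R; peptide=MSDVWSR
pos 24: GGG -> G; peptide=MSDVWSRG
pos 27: ACG -> T; peptide=MSDVWSRGT
pos 30: only 2 nt remain (<3), stop (end of mRNA)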